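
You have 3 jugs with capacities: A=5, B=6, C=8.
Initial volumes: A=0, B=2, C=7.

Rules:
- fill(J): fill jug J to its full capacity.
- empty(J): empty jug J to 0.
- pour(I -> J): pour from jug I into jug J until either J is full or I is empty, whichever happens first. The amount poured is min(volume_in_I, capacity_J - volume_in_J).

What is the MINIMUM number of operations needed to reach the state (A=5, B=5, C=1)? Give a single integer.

BFS from (A=0, B=2, C=7). One shortest path:
  1. fill(A) -> (A=5 B=2 C=7)
  2. fill(B) -> (A=5 B=6 C=7)
  3. empty(C) -> (A=5 B=6 C=0)
  4. pour(B -> C) -> (A=5 B=0 C=6)
  5. pour(A -> B) -> (A=0 B=5 C=6)
  6. pour(C -> A) -> (A=5 B=5 C=1)
Reached target in 6 moves.

Answer: 6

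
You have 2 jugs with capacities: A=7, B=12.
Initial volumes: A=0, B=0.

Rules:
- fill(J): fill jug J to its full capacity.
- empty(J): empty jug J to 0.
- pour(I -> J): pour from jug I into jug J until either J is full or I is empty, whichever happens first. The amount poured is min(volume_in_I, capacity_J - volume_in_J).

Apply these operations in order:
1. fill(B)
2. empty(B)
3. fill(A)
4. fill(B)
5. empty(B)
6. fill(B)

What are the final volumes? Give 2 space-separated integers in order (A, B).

Answer: 7 12

Derivation:
Step 1: fill(B) -> (A=0 B=12)
Step 2: empty(B) -> (A=0 B=0)
Step 3: fill(A) -> (A=7 B=0)
Step 4: fill(B) -> (A=7 B=12)
Step 5: empty(B) -> (A=7 B=0)
Step 6: fill(B) -> (A=7 B=12)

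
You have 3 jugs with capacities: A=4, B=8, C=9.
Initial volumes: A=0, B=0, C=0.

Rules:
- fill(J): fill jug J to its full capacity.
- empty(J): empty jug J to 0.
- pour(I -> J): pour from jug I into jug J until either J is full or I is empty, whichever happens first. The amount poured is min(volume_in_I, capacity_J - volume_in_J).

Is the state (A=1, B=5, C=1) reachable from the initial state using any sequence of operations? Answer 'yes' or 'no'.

BFS explored all 282 reachable states.
Reachable set includes: (0,0,0), (0,0,1), (0,0,2), (0,0,3), (0,0,4), (0,0,5), (0,0,6), (0,0,7), (0,0,8), (0,0,9), (0,1,0), (0,1,1) ...
Target (A=1, B=5, C=1) not in reachable set → no.

Answer: no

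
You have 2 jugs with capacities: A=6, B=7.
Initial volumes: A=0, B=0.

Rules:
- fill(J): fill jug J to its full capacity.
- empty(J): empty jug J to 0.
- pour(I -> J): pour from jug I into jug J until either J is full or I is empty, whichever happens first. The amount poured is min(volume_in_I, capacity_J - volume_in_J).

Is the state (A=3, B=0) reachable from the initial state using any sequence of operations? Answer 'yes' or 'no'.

BFS from (A=0, B=0):
  1. fill(B) -> (A=0 B=7)
  2. pour(B -> A) -> (A=6 B=1)
  3. empty(A) -> (A=0 B=1)
  4. pour(B -> A) -> (A=1 B=0)
  5. fill(B) -> (A=1 B=7)
  6. pour(B -> A) -> (A=6 B=2)
  7. empty(A) -> (A=0 B=2)
  8. pour(B -> A) -> (A=2 B=0)
  9. fill(B) -> (A=2 B=7)
  10. pour(B -> A) -> (A=6 B=3)
  11. empty(A) -> (A=0 B=3)
  12. pour(B -> A) -> (A=3 B=0)
Target reached → yes.

Answer: yes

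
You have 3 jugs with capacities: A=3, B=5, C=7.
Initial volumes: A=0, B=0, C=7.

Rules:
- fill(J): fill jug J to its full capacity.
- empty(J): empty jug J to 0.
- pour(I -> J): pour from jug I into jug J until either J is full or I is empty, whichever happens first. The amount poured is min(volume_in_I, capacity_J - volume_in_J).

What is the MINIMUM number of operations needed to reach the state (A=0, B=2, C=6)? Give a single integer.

BFS from (A=0, B=0, C=7). One shortest path:
  1. fill(A) -> (A=3 B=0 C=7)
  2. fill(B) -> (A=3 B=5 C=7)
  3. empty(C) -> (A=3 B=5 C=0)
  4. pour(A -> C) -> (A=0 B=5 C=3)
  5. pour(B -> A) -> (A=3 B=2 C=3)
  6. pour(A -> C) -> (A=0 B=2 C=6)
Reached target in 6 moves.

Answer: 6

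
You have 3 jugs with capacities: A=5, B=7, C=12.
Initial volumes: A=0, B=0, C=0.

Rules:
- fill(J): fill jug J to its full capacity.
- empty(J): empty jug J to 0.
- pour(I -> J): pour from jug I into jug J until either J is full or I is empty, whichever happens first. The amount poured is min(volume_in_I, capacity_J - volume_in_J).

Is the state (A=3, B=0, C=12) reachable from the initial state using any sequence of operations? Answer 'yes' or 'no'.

Answer: yes

Derivation:
BFS from (A=0, B=0, C=0):
  1. fill(A) -> (A=5 B=0 C=0)
  2. fill(C) -> (A=5 B=0 C=12)
  3. pour(A -> B) -> (A=0 B=5 C=12)
  4. fill(A) -> (A=5 B=5 C=12)
  5. pour(A -> B) -> (A=3 B=7 C=12)
  6. empty(B) -> (A=3 B=0 C=12)
Target reached → yes.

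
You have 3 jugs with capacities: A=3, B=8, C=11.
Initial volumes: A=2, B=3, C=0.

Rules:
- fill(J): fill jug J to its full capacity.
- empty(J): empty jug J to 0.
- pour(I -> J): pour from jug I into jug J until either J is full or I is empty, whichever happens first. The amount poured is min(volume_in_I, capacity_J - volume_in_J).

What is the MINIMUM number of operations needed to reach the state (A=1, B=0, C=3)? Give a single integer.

Answer: 7

Derivation:
BFS from (A=2, B=3, C=0). One shortest path:
  1. fill(A) -> (A=3 B=3 C=0)
  2. pour(A -> B) -> (A=0 B=6 C=0)
  3. fill(A) -> (A=3 B=6 C=0)
  4. pour(A -> C) -> (A=0 B=6 C=3)
  5. fill(A) -> (A=3 B=6 C=3)
  6. pour(A -> B) -> (A=1 B=8 C=3)
  7. empty(B) -> (A=1 B=0 C=3)
Reached target in 7 moves.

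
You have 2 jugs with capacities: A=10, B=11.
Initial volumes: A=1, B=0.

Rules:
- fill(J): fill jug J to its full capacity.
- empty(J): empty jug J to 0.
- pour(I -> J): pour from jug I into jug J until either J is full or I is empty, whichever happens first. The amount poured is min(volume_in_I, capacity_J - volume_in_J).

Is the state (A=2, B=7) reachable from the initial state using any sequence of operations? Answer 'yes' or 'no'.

BFS explored all 42 reachable states.
Reachable set includes: (0,0), (0,1), (0,2), (0,3), (0,4), (0,5), (0,6), (0,7), (0,8), (0,9), (0,10), (0,11) ...
Target (A=2, B=7) not in reachable set → no.

Answer: no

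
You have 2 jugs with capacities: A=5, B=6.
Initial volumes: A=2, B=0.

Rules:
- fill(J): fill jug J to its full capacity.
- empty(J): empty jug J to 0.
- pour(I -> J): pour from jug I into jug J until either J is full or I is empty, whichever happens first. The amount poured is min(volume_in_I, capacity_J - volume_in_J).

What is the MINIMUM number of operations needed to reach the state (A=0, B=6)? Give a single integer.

Answer: 2

Derivation:
BFS from (A=2, B=0). One shortest path:
  1. empty(A) -> (A=0 B=0)
  2. fill(B) -> (A=0 B=6)
Reached target in 2 moves.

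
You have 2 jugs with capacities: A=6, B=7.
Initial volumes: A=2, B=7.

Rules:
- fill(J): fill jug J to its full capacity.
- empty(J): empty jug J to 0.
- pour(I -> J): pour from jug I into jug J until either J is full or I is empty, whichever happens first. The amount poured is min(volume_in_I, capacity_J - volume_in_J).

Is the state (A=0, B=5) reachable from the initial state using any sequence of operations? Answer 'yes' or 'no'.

Answer: yes

Derivation:
BFS from (A=2, B=7):
  1. fill(A) -> (A=6 B=7)
  2. empty(B) -> (A=6 B=0)
  3. pour(A -> B) -> (A=0 B=6)
  4. fill(A) -> (A=6 B=6)
  5. pour(A -> B) -> (A=5 B=7)
  6. empty(B) -> (A=5 B=0)
  7. pour(A -> B) -> (A=0 B=5)
Target reached → yes.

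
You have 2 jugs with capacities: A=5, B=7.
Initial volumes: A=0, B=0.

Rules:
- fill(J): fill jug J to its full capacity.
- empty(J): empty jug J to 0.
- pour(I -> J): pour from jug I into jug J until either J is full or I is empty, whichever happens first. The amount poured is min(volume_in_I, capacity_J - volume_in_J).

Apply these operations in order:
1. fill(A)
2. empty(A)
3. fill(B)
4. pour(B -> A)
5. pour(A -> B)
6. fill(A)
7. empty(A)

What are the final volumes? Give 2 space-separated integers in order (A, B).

Step 1: fill(A) -> (A=5 B=0)
Step 2: empty(A) -> (A=0 B=0)
Step 3: fill(B) -> (A=0 B=7)
Step 4: pour(B -> A) -> (A=5 B=2)
Step 5: pour(A -> B) -> (A=0 B=7)
Step 6: fill(A) -> (A=5 B=7)
Step 7: empty(A) -> (A=0 B=7)

Answer: 0 7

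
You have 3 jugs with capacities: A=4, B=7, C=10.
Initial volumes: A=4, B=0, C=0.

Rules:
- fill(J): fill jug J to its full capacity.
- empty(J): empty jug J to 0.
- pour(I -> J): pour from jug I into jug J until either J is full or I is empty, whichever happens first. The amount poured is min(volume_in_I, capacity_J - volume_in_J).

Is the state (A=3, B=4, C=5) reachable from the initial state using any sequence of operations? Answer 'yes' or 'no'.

Answer: no

Derivation:
BFS explored all 278 reachable states.
Reachable set includes: (0,0,0), (0,0,1), (0,0,2), (0,0,3), (0,0,4), (0,0,5), (0,0,6), (0,0,7), (0,0,8), (0,0,9), (0,0,10), (0,1,0) ...
Target (A=3, B=4, C=5) not in reachable set → no.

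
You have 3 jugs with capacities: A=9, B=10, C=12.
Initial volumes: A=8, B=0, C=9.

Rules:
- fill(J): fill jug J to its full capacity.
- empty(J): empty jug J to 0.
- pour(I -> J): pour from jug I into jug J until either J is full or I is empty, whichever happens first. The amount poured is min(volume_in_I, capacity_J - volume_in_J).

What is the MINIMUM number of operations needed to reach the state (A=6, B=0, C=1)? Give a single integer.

Answer: 6

Derivation:
BFS from (A=8, B=0, C=9). One shortest path:
  1. empty(A) -> (A=0 B=0 C=9)
  2. fill(B) -> (A=0 B=10 C=9)
  3. pour(B -> A) -> (A=9 B=1 C=9)
  4. pour(A -> C) -> (A=6 B=1 C=12)
  5. empty(C) -> (A=6 B=1 C=0)
  6. pour(B -> C) -> (A=6 B=0 C=1)
Reached target in 6 moves.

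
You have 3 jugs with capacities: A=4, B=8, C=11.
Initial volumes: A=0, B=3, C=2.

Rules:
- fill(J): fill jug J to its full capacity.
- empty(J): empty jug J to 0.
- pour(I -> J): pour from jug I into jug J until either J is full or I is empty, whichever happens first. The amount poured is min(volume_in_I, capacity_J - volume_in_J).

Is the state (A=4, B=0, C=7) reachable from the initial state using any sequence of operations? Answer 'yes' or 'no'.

Answer: yes

Derivation:
BFS from (A=0, B=3, C=2):
  1. empty(B) -> (A=0 B=0 C=2)
  2. fill(C) -> (A=0 B=0 C=11)
  3. pour(C -> A) -> (A=4 B=0 C=7)
Target reached → yes.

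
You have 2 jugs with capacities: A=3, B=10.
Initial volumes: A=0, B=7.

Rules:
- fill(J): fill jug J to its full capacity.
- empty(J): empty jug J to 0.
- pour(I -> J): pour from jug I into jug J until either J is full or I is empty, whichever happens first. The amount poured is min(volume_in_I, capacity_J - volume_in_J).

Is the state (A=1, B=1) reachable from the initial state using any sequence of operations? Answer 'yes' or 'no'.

Answer: no

Derivation:
BFS explored all 26 reachable states.
Reachable set includes: (0,0), (0,1), (0,2), (0,3), (0,4), (0,5), (0,6), (0,7), (0,8), (0,9), (0,10), (1,0) ...
Target (A=1, B=1) not in reachable set → no.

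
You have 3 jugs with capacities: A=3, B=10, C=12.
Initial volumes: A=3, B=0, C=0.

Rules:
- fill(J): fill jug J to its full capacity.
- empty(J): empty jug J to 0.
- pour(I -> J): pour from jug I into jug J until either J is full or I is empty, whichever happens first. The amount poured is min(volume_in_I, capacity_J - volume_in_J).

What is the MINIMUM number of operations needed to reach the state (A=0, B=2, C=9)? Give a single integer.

Answer: 8

Derivation:
BFS from (A=3, B=0, C=0). One shortest path:
  1. empty(A) -> (A=0 B=0 C=0)
  2. fill(C) -> (A=0 B=0 C=12)
  3. pour(C -> B) -> (A=0 B=10 C=2)
  4. empty(B) -> (A=0 B=0 C=2)
  5. pour(C -> B) -> (A=0 B=2 C=0)
  6. fill(C) -> (A=0 B=2 C=12)
  7. pour(C -> A) -> (A=3 B=2 C=9)
  8. empty(A) -> (A=0 B=2 C=9)
Reached target in 8 moves.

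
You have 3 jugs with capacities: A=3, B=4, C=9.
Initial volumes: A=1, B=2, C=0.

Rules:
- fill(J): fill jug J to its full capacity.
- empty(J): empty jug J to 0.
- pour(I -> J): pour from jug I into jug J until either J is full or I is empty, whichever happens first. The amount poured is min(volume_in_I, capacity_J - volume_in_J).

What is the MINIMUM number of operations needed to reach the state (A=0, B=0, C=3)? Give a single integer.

Answer: 2

Derivation:
BFS from (A=1, B=2, C=0). One shortest path:
  1. pour(A -> B) -> (A=0 B=3 C=0)
  2. pour(B -> C) -> (A=0 B=0 C=3)
Reached target in 2 moves.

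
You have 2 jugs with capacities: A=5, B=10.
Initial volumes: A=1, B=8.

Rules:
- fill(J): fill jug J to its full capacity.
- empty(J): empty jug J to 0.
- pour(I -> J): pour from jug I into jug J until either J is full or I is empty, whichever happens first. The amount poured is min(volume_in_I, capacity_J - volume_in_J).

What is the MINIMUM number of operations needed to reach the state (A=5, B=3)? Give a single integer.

Answer: 2

Derivation:
BFS from (A=1, B=8). One shortest path:
  1. empty(A) -> (A=0 B=8)
  2. pour(B -> A) -> (A=5 B=3)
Reached target in 2 moves.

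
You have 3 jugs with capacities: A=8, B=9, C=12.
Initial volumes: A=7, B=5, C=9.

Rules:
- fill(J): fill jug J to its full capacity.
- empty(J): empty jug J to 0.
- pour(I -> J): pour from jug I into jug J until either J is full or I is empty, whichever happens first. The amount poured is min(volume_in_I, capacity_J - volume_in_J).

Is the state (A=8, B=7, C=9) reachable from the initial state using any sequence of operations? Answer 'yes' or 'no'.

Answer: yes

Derivation:
BFS from (A=7, B=5, C=9):
  1. empty(B) -> (A=7 B=0 C=9)
  2. pour(A -> B) -> (A=0 B=7 C=9)
  3. fill(A) -> (A=8 B=7 C=9)
Target reached → yes.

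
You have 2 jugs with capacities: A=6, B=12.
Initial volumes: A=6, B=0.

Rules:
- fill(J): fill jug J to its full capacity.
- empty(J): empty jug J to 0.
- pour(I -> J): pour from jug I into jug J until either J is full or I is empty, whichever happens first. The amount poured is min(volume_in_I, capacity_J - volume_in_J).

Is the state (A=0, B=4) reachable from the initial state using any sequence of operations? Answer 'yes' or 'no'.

Answer: no

Derivation:
BFS explored all 6 reachable states.
Reachable set includes: (0,0), (0,6), (0,12), (6,0), (6,6), (6,12)
Target (A=0, B=4) not in reachable set → no.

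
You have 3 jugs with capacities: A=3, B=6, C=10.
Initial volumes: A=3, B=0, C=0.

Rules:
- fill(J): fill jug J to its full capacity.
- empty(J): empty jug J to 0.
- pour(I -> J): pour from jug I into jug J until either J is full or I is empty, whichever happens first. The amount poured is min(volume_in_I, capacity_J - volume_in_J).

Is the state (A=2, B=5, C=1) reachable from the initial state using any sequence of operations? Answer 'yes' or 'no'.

Answer: no

Derivation:
BFS explored all 218 reachable states.
Reachable set includes: (0,0,0), (0,0,1), (0,0,2), (0,0,3), (0,0,4), (0,0,5), (0,0,6), (0,0,7), (0,0,8), (0,0,9), (0,0,10), (0,1,0) ...
Target (A=2, B=5, C=1) not in reachable set → no.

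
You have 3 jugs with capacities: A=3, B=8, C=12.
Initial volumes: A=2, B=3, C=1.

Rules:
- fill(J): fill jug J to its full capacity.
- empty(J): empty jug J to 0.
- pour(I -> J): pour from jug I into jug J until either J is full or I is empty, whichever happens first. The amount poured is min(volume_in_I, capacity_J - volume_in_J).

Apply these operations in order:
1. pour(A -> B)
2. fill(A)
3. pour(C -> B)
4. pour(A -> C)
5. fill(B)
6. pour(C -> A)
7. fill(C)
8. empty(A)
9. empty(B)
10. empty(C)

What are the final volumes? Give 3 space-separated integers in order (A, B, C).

Step 1: pour(A -> B) -> (A=0 B=5 C=1)
Step 2: fill(A) -> (A=3 B=5 C=1)
Step 3: pour(C -> B) -> (A=3 B=6 C=0)
Step 4: pour(A -> C) -> (A=0 B=6 C=3)
Step 5: fill(B) -> (A=0 B=8 C=3)
Step 6: pour(C -> A) -> (A=3 B=8 C=0)
Step 7: fill(C) -> (A=3 B=8 C=12)
Step 8: empty(A) -> (A=0 B=8 C=12)
Step 9: empty(B) -> (A=0 B=0 C=12)
Step 10: empty(C) -> (A=0 B=0 C=0)

Answer: 0 0 0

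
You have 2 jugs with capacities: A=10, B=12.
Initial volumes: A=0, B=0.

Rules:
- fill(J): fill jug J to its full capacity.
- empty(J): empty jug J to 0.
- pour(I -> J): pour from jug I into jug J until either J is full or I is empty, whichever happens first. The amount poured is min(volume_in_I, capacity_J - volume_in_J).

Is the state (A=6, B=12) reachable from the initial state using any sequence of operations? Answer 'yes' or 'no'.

BFS from (A=0, B=0):
  1. fill(A) -> (A=10 B=0)
  2. pour(A -> B) -> (A=0 B=10)
  3. fill(A) -> (A=10 B=10)
  4. pour(A -> B) -> (A=8 B=12)
  5. empty(B) -> (A=8 B=0)
  6. pour(A -> B) -> (A=0 B=8)
  7. fill(A) -> (A=10 B=8)
  8. pour(A -> B) -> (A=6 B=12)
Target reached → yes.

Answer: yes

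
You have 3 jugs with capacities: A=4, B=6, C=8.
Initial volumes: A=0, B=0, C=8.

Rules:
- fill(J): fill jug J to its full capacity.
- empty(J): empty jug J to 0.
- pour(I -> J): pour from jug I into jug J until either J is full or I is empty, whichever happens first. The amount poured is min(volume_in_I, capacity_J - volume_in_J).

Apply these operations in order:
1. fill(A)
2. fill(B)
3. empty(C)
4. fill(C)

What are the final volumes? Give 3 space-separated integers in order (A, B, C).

Answer: 4 6 8

Derivation:
Step 1: fill(A) -> (A=4 B=0 C=8)
Step 2: fill(B) -> (A=4 B=6 C=8)
Step 3: empty(C) -> (A=4 B=6 C=0)
Step 4: fill(C) -> (A=4 B=6 C=8)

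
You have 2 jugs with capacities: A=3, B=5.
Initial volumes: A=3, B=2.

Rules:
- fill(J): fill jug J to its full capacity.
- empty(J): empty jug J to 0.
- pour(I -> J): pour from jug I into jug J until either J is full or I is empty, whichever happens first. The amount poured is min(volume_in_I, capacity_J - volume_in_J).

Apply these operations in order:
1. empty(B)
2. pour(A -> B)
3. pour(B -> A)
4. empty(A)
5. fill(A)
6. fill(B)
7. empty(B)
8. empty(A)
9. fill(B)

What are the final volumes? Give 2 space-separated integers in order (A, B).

Step 1: empty(B) -> (A=3 B=0)
Step 2: pour(A -> B) -> (A=0 B=3)
Step 3: pour(B -> A) -> (A=3 B=0)
Step 4: empty(A) -> (A=0 B=0)
Step 5: fill(A) -> (A=3 B=0)
Step 6: fill(B) -> (A=3 B=5)
Step 7: empty(B) -> (A=3 B=0)
Step 8: empty(A) -> (A=0 B=0)
Step 9: fill(B) -> (A=0 B=5)

Answer: 0 5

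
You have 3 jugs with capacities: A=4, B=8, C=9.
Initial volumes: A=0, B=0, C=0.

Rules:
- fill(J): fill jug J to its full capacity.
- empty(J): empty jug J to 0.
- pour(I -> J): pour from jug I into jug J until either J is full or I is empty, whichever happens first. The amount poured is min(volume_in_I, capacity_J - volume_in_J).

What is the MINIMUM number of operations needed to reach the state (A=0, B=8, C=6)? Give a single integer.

Answer: 6

Derivation:
BFS from (A=0, B=0, C=0). One shortest path:
  1. fill(C) -> (A=0 B=0 C=9)
  2. pour(C -> A) -> (A=4 B=0 C=5)
  3. empty(A) -> (A=0 B=0 C=5)
  4. pour(C -> B) -> (A=0 B=5 C=0)
  5. fill(C) -> (A=0 B=5 C=9)
  6. pour(C -> B) -> (A=0 B=8 C=6)
Reached target in 6 moves.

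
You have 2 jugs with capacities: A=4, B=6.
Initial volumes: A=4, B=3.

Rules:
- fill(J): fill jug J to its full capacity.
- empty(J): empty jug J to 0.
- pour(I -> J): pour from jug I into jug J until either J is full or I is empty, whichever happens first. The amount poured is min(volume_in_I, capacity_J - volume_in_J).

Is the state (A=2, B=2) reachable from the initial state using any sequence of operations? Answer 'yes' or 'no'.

Answer: no

Derivation:
BFS explored all 20 reachable states.
Reachable set includes: (0,0), (0,1), (0,2), (0,3), (0,4), (0,5), (0,6), (1,0), (1,6), (2,0), (2,6), (3,0) ...
Target (A=2, B=2) not in reachable set → no.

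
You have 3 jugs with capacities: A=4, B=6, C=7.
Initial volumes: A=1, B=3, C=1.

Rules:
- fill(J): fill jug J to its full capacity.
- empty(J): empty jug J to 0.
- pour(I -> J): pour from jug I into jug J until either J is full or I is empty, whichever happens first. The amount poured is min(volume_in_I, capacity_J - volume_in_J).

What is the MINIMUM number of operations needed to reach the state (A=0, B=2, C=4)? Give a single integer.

Answer: 5

Derivation:
BFS from (A=1, B=3, C=1). One shortest path:
  1. empty(A) -> (A=0 B=3 C=1)
  2. fill(B) -> (A=0 B=6 C=1)
  3. empty(C) -> (A=0 B=6 C=0)
  4. pour(B -> A) -> (A=4 B=2 C=0)
  5. pour(A -> C) -> (A=0 B=2 C=4)
Reached target in 5 moves.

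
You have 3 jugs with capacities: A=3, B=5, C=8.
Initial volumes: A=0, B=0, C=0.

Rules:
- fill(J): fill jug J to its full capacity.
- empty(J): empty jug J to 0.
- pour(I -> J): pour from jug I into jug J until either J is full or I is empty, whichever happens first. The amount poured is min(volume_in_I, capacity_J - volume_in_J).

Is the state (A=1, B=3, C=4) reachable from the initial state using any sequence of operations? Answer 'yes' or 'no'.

BFS explored all 160 reachable states.
Reachable set includes: (0,0,0), (0,0,1), (0,0,2), (0,0,3), (0,0,4), (0,0,5), (0,0,6), (0,0,7), (0,0,8), (0,1,0), (0,1,1), (0,1,2) ...
Target (A=1, B=3, C=4) not in reachable set → no.

Answer: no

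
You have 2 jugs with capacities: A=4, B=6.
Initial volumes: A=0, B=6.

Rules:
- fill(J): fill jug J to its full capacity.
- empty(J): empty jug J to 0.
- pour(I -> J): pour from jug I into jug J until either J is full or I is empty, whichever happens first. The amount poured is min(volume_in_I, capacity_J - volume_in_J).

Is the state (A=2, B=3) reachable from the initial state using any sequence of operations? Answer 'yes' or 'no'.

Answer: no

Derivation:
BFS explored all 10 reachable states.
Reachable set includes: (0,0), (0,2), (0,4), (0,6), (2,0), (2,6), (4,0), (4,2), (4,4), (4,6)
Target (A=2, B=3) not in reachable set → no.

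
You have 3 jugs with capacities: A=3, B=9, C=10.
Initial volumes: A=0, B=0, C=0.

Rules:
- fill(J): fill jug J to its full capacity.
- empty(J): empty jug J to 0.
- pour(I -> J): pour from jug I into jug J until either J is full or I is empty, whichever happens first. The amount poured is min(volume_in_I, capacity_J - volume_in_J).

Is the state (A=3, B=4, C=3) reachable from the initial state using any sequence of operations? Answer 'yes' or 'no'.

BFS from (A=0, B=0, C=0):
  1. fill(C) -> (A=0 B=0 C=10)
  2. pour(C -> A) -> (A=3 B=0 C=7)
  3. pour(C -> B) -> (A=3 B=7 C=0)
  4. pour(A -> C) -> (A=0 B=7 C=3)
  5. pour(B -> A) -> (A=3 B=4 C=3)
Target reached → yes.

Answer: yes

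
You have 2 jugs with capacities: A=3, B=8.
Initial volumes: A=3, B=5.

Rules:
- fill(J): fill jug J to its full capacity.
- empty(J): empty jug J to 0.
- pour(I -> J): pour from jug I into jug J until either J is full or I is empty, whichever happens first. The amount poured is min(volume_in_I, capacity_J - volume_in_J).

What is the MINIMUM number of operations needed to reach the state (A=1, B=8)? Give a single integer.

BFS from (A=3, B=5). One shortest path:
  1. empty(B) -> (A=3 B=0)
  2. pour(A -> B) -> (A=0 B=3)
  3. fill(A) -> (A=3 B=3)
  4. pour(A -> B) -> (A=0 B=6)
  5. fill(A) -> (A=3 B=6)
  6. pour(A -> B) -> (A=1 B=8)
Reached target in 6 moves.

Answer: 6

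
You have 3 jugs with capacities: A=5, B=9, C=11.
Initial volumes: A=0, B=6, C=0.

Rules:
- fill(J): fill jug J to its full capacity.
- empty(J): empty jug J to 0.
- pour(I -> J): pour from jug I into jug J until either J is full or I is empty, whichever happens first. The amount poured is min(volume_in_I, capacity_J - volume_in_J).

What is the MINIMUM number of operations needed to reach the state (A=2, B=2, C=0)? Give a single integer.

BFS from (A=0, B=6, C=0). One shortest path:
  1. fill(A) -> (A=5 B=6 C=0)
  2. fill(C) -> (A=5 B=6 C=11)
  3. pour(A -> B) -> (A=2 B=9 C=11)
  4. empty(B) -> (A=2 B=0 C=11)
  5. pour(C -> B) -> (A=2 B=9 C=2)
  6. empty(B) -> (A=2 B=0 C=2)
  7. pour(C -> B) -> (A=2 B=2 C=0)
Reached target in 7 moves.

Answer: 7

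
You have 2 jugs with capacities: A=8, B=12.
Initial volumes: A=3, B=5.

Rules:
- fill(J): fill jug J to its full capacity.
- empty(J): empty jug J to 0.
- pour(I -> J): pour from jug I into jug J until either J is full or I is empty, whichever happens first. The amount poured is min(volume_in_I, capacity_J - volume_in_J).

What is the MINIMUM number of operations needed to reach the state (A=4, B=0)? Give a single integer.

BFS from (A=3, B=5). One shortest path:
  1. pour(A -> B) -> (A=0 B=8)
  2. fill(A) -> (A=8 B=8)
  3. pour(A -> B) -> (A=4 B=12)
  4. empty(B) -> (A=4 B=0)
Reached target in 4 moves.

Answer: 4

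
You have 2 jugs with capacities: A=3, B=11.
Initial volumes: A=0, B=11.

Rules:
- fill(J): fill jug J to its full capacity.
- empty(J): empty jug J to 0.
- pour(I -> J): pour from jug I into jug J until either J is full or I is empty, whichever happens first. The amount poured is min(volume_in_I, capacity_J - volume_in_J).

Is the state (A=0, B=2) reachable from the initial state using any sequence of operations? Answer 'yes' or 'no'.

BFS from (A=0, B=11):
  1. pour(B -> A) -> (A=3 B=8)
  2. empty(A) -> (A=0 B=8)
  3. pour(B -> A) -> (A=3 B=5)
  4. empty(A) -> (A=0 B=5)
  5. pour(B -> A) -> (A=3 B=2)
  6. empty(A) -> (A=0 B=2)
Target reached → yes.

Answer: yes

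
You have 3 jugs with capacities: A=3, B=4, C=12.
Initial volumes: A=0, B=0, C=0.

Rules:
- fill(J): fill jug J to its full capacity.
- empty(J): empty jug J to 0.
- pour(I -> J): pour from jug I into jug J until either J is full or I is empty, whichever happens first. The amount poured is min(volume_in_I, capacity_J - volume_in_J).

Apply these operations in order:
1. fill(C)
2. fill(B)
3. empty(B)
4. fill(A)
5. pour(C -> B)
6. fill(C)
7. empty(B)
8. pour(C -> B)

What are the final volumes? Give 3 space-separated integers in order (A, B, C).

Step 1: fill(C) -> (A=0 B=0 C=12)
Step 2: fill(B) -> (A=0 B=4 C=12)
Step 3: empty(B) -> (A=0 B=0 C=12)
Step 4: fill(A) -> (A=3 B=0 C=12)
Step 5: pour(C -> B) -> (A=3 B=4 C=8)
Step 6: fill(C) -> (A=3 B=4 C=12)
Step 7: empty(B) -> (A=3 B=0 C=12)
Step 8: pour(C -> B) -> (A=3 B=4 C=8)

Answer: 3 4 8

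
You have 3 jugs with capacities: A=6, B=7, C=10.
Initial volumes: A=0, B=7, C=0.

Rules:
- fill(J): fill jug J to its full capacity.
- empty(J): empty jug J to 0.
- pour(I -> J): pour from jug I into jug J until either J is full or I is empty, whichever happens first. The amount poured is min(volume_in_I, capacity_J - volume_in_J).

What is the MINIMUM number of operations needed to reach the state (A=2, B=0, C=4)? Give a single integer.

BFS from (A=0, B=7, C=0). One shortest path:
  1. fill(A) -> (A=6 B=7 C=0)
  2. pour(A -> C) -> (A=0 B=7 C=6)
  3. pour(B -> A) -> (A=6 B=1 C=6)
  4. pour(A -> C) -> (A=2 B=1 C=10)
  5. pour(C -> B) -> (A=2 B=7 C=4)
  6. empty(B) -> (A=2 B=0 C=4)
Reached target in 6 moves.

Answer: 6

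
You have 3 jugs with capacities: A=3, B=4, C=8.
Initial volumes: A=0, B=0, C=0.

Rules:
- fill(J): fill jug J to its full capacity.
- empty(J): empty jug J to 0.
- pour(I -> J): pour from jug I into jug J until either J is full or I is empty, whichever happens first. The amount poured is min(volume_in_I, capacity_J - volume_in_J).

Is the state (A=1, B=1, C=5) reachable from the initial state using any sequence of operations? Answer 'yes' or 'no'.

Answer: no

Derivation:
BFS explored all 138 reachable states.
Reachable set includes: (0,0,0), (0,0,1), (0,0,2), (0,0,3), (0,0,4), (0,0,5), (0,0,6), (0,0,7), (0,0,8), (0,1,0), (0,1,1), (0,1,2) ...
Target (A=1, B=1, C=5) not in reachable set → no.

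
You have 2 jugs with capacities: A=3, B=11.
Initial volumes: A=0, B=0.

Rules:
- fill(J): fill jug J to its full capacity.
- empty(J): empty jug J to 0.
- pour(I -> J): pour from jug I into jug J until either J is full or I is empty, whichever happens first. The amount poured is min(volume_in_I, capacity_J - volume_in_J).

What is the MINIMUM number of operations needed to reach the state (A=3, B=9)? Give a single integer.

Answer: 7

Derivation:
BFS from (A=0, B=0). One shortest path:
  1. fill(A) -> (A=3 B=0)
  2. pour(A -> B) -> (A=0 B=3)
  3. fill(A) -> (A=3 B=3)
  4. pour(A -> B) -> (A=0 B=6)
  5. fill(A) -> (A=3 B=6)
  6. pour(A -> B) -> (A=0 B=9)
  7. fill(A) -> (A=3 B=9)
Reached target in 7 moves.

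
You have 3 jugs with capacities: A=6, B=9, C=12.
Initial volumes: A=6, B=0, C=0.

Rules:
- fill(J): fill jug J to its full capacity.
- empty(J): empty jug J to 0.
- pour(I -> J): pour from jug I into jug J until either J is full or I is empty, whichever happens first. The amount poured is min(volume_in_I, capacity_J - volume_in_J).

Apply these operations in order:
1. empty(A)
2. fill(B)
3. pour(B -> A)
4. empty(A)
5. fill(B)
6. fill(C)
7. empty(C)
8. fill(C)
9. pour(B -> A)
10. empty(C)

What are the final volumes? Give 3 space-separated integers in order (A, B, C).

Step 1: empty(A) -> (A=0 B=0 C=0)
Step 2: fill(B) -> (A=0 B=9 C=0)
Step 3: pour(B -> A) -> (A=6 B=3 C=0)
Step 4: empty(A) -> (A=0 B=3 C=0)
Step 5: fill(B) -> (A=0 B=9 C=0)
Step 6: fill(C) -> (A=0 B=9 C=12)
Step 7: empty(C) -> (A=0 B=9 C=0)
Step 8: fill(C) -> (A=0 B=9 C=12)
Step 9: pour(B -> A) -> (A=6 B=3 C=12)
Step 10: empty(C) -> (A=6 B=3 C=0)

Answer: 6 3 0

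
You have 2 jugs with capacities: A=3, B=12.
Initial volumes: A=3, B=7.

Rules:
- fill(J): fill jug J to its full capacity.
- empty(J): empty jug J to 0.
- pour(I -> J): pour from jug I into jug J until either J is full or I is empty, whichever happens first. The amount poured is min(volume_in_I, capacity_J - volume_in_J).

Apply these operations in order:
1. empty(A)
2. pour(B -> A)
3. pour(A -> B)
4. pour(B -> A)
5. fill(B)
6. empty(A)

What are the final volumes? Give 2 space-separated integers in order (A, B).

Step 1: empty(A) -> (A=0 B=7)
Step 2: pour(B -> A) -> (A=3 B=4)
Step 3: pour(A -> B) -> (A=0 B=7)
Step 4: pour(B -> A) -> (A=3 B=4)
Step 5: fill(B) -> (A=3 B=12)
Step 6: empty(A) -> (A=0 B=12)

Answer: 0 12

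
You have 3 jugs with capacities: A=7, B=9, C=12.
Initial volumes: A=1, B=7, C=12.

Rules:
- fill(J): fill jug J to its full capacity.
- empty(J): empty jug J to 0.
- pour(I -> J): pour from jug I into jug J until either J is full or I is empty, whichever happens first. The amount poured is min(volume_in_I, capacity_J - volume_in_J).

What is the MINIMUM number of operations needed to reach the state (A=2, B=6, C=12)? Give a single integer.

Answer: 6

Derivation:
BFS from (A=1, B=7, C=12). One shortest path:
  1. empty(B) -> (A=1 B=0 C=12)
  2. pour(C -> A) -> (A=7 B=0 C=6)
  3. pour(C -> B) -> (A=7 B=6 C=0)
  4. pour(A -> C) -> (A=0 B=6 C=7)
  5. fill(A) -> (A=7 B=6 C=7)
  6. pour(A -> C) -> (A=2 B=6 C=12)
Reached target in 6 moves.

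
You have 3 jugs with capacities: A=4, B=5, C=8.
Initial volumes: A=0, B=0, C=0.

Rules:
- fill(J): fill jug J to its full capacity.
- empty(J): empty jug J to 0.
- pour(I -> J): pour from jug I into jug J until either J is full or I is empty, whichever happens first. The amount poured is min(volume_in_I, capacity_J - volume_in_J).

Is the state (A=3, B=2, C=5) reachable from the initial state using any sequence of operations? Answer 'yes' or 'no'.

Answer: no

Derivation:
BFS explored all 186 reachable states.
Reachable set includes: (0,0,0), (0,0,1), (0,0,2), (0,0,3), (0,0,4), (0,0,5), (0,0,6), (0,0,7), (0,0,8), (0,1,0), (0,1,1), (0,1,2) ...
Target (A=3, B=2, C=5) not in reachable set → no.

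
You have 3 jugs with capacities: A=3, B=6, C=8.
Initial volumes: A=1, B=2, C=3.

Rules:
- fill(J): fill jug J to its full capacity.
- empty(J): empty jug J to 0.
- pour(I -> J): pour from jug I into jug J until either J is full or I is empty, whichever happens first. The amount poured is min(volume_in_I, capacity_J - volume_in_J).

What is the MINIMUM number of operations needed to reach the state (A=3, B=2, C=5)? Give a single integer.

BFS from (A=1, B=2, C=3). One shortest path:
  1. empty(A) -> (A=0 B=2 C=3)
  2. fill(C) -> (A=0 B=2 C=8)
  3. pour(C -> A) -> (A=3 B=2 C=5)
Reached target in 3 moves.

Answer: 3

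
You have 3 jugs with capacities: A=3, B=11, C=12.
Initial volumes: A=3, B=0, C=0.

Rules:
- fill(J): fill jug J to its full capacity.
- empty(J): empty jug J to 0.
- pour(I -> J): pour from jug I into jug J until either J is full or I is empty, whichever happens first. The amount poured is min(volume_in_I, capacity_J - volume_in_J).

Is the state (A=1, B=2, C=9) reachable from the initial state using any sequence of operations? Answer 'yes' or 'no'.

Answer: no

Derivation:
BFS explored all 404 reachable states.
Reachable set includes: (0,0,0), (0,0,1), (0,0,2), (0,0,3), (0,0,4), (0,0,5), (0,0,6), (0,0,7), (0,0,8), (0,0,9), (0,0,10), (0,0,11) ...
Target (A=1, B=2, C=9) not in reachable set → no.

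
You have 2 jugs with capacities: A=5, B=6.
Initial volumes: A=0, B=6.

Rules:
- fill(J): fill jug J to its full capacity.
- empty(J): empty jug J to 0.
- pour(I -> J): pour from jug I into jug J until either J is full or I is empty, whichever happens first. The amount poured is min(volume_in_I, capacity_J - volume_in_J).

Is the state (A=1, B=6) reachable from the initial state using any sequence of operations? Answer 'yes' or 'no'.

BFS from (A=0, B=6):
  1. pour(B -> A) -> (A=5 B=1)
  2. empty(A) -> (A=0 B=1)
  3. pour(B -> A) -> (A=1 B=0)
  4. fill(B) -> (A=1 B=6)
Target reached → yes.

Answer: yes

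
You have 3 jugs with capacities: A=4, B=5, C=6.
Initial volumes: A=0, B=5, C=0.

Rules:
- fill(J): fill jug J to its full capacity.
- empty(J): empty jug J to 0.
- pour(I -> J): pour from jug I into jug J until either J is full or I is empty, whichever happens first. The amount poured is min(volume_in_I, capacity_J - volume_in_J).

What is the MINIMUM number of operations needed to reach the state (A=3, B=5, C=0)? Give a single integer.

BFS from (A=0, B=5, C=0). One shortest path:
  1. fill(A) -> (A=4 B=5 C=0)
  2. empty(B) -> (A=4 B=0 C=0)
  3. pour(A -> B) -> (A=0 B=4 C=0)
  4. fill(A) -> (A=4 B=4 C=0)
  5. pour(A -> B) -> (A=3 B=5 C=0)
Reached target in 5 moves.

Answer: 5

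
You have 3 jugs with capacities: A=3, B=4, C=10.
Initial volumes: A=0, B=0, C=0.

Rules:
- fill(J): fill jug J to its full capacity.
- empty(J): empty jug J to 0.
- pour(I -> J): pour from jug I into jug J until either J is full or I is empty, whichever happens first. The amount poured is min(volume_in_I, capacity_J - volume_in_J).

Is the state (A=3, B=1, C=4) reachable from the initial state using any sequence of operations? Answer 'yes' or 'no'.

BFS from (A=0, B=0, C=0):
  1. fill(B) -> (A=0 B=4 C=0)
  2. pour(B -> C) -> (A=0 B=0 C=4)
  3. fill(B) -> (A=0 B=4 C=4)
  4. pour(B -> A) -> (A=3 B=1 C=4)
Target reached → yes.

Answer: yes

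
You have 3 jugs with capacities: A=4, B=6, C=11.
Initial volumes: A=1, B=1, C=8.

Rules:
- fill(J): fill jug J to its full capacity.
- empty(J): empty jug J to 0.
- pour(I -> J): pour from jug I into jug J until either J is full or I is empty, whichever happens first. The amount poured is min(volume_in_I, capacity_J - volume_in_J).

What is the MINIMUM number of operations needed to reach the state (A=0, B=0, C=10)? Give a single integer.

Answer: 2

Derivation:
BFS from (A=1, B=1, C=8). One shortest path:
  1. pour(A -> B) -> (A=0 B=2 C=8)
  2. pour(B -> C) -> (A=0 B=0 C=10)
Reached target in 2 moves.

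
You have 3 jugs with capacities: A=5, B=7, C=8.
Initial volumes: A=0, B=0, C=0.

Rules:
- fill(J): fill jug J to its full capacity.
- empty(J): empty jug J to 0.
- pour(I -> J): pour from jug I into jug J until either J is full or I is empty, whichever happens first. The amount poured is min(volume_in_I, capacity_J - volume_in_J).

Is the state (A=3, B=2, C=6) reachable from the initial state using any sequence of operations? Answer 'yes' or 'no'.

BFS explored all 264 reachable states.
Reachable set includes: (0,0,0), (0,0,1), (0,0,2), (0,0,3), (0,0,4), (0,0,5), (0,0,6), (0,0,7), (0,0,8), (0,1,0), (0,1,1), (0,1,2) ...
Target (A=3, B=2, C=6) not in reachable set → no.

Answer: no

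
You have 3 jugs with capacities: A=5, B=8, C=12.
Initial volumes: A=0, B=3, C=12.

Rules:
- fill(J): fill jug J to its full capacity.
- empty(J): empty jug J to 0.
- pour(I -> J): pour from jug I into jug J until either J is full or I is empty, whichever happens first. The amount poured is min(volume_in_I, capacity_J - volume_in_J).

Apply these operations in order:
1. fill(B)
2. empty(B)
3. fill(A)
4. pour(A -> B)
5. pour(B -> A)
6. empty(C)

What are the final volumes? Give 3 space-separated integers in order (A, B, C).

Step 1: fill(B) -> (A=0 B=8 C=12)
Step 2: empty(B) -> (A=0 B=0 C=12)
Step 3: fill(A) -> (A=5 B=0 C=12)
Step 4: pour(A -> B) -> (A=0 B=5 C=12)
Step 5: pour(B -> A) -> (A=5 B=0 C=12)
Step 6: empty(C) -> (A=5 B=0 C=0)

Answer: 5 0 0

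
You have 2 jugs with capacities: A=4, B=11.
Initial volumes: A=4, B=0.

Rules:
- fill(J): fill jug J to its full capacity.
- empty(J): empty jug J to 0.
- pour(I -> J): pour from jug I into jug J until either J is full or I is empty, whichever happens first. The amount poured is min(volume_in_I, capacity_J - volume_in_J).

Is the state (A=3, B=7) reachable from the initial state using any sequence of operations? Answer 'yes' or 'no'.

BFS explored all 30 reachable states.
Reachable set includes: (0,0), (0,1), (0,2), (0,3), (0,4), (0,5), (0,6), (0,7), (0,8), (0,9), (0,10), (0,11) ...
Target (A=3, B=7) not in reachable set → no.

Answer: no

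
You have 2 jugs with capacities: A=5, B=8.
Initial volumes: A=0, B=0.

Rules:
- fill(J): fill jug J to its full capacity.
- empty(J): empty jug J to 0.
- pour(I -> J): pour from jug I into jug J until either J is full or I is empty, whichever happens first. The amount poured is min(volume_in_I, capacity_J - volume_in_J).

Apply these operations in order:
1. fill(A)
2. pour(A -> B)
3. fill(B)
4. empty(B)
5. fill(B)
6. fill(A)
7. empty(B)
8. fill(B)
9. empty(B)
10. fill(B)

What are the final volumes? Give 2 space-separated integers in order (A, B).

Step 1: fill(A) -> (A=5 B=0)
Step 2: pour(A -> B) -> (A=0 B=5)
Step 3: fill(B) -> (A=0 B=8)
Step 4: empty(B) -> (A=0 B=0)
Step 5: fill(B) -> (A=0 B=8)
Step 6: fill(A) -> (A=5 B=8)
Step 7: empty(B) -> (A=5 B=0)
Step 8: fill(B) -> (A=5 B=8)
Step 9: empty(B) -> (A=5 B=0)
Step 10: fill(B) -> (A=5 B=8)

Answer: 5 8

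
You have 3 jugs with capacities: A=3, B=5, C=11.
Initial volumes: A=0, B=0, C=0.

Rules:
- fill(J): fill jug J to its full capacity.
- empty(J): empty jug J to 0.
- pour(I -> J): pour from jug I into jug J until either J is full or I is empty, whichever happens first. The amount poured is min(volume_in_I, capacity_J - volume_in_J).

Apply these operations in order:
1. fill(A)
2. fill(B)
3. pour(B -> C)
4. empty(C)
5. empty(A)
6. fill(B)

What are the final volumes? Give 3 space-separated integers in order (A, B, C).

Answer: 0 5 0

Derivation:
Step 1: fill(A) -> (A=3 B=0 C=0)
Step 2: fill(B) -> (A=3 B=5 C=0)
Step 3: pour(B -> C) -> (A=3 B=0 C=5)
Step 4: empty(C) -> (A=3 B=0 C=0)
Step 5: empty(A) -> (A=0 B=0 C=0)
Step 6: fill(B) -> (A=0 B=5 C=0)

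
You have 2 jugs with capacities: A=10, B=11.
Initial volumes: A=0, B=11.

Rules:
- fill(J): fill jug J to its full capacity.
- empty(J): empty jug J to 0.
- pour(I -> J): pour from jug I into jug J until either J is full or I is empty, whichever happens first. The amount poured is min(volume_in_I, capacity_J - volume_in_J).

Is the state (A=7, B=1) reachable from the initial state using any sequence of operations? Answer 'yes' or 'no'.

Answer: no

Derivation:
BFS explored all 42 reachable states.
Reachable set includes: (0,0), (0,1), (0,2), (0,3), (0,4), (0,5), (0,6), (0,7), (0,8), (0,9), (0,10), (0,11) ...
Target (A=7, B=1) not in reachable set → no.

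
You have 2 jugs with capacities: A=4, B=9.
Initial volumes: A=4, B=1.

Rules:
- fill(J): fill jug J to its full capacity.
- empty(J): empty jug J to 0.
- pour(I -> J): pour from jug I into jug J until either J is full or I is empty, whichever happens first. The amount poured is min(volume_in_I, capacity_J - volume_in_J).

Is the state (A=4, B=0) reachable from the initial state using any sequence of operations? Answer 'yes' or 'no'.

Answer: yes

Derivation:
BFS from (A=4, B=1):
  1. empty(B) -> (A=4 B=0)
Target reached → yes.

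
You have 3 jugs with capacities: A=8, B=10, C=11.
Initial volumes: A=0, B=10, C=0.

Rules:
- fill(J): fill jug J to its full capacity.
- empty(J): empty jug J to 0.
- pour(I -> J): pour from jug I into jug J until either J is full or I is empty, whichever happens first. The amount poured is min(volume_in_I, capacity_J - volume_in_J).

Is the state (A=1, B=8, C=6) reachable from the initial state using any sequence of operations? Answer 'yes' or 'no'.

Answer: no

Derivation:
BFS explored all 558 reachable states.
Reachable set includes: (0,0,0), (0,0,1), (0,0,2), (0,0,3), (0,0,4), (0,0,5), (0,0,6), (0,0,7), (0,0,8), (0,0,9), (0,0,10), (0,0,11) ...
Target (A=1, B=8, C=6) not in reachable set → no.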